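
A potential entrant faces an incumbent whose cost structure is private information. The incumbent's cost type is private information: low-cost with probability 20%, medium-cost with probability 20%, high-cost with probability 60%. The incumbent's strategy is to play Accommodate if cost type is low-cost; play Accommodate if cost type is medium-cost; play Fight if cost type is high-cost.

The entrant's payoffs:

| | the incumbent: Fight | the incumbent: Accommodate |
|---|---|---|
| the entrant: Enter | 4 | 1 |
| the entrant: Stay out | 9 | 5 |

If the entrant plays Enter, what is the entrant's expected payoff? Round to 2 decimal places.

Take the expectation over the incumbent's cost type, weighting each type's action by its prior probability.
E[Enter] = 0.2·1 + 0.2·1 + 0.6·4 = 0.2 + 0.2 + 2.4 = 2.8

2.80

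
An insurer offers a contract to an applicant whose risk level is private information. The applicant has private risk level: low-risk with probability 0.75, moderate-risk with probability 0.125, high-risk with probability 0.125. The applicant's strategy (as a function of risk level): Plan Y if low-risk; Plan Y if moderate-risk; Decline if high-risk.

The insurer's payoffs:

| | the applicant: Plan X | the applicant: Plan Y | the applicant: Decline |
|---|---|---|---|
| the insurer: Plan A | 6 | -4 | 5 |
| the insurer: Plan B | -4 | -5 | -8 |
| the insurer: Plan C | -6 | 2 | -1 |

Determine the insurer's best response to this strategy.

Plan C

Compute the insurer's expected payoff for each action, taking the expectation over the applicant's type.
E[Plan A] = 0.75·(-4) + 0.125·(-4) + 0.125·(5) = -2.875
E[Plan B] = 0.75·(-5) + 0.125·(-5) + 0.125·(-8) = -5.375
E[Plan C] = 0.75·(2) + 0.125·(2) + 0.125·(-1) = 1.625
Best response: Plan C (1.625 is the largest).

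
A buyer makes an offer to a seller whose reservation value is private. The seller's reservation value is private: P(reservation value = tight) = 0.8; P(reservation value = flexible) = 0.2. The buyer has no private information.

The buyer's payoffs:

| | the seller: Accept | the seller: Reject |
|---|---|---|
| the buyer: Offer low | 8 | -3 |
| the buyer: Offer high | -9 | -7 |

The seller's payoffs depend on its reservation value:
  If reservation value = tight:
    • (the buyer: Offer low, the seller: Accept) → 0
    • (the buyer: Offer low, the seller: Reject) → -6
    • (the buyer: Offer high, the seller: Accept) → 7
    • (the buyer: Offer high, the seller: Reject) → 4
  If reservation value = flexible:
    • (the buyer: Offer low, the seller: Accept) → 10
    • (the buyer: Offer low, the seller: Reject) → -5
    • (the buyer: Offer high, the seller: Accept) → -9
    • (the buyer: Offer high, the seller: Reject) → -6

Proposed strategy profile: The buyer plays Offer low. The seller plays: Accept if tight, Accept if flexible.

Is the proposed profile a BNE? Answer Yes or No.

A profile is a BNE iff every type of every player is best-responding given beliefs about the other side.
The buyer plays Offer low: E[Offer low] = 0.8·(8) + 0.2·(8) = 8; E[Offer high] = -9. Best-responding. ✓
The seller (reservation value tight), facing Offer low: Accept gives 0, Reject gives -6. Proposed Accept is best. ✓
The seller (reservation value flexible), facing Offer low: Accept gives 10, Reject gives -5. Proposed Accept is best. ✓

Yes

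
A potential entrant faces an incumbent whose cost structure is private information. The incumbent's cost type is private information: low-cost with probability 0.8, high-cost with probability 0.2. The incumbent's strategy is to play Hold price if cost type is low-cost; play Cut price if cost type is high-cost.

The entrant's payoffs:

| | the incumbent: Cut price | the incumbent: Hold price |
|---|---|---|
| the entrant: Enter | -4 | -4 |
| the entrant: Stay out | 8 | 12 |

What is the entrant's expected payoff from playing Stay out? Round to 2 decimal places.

11.20

Take the expectation over the incumbent's cost type, weighting each type's action by its prior probability.
E[Stay out] = 0.8·12 + 0.2·8 = 9.6 + 1.6 = 11.2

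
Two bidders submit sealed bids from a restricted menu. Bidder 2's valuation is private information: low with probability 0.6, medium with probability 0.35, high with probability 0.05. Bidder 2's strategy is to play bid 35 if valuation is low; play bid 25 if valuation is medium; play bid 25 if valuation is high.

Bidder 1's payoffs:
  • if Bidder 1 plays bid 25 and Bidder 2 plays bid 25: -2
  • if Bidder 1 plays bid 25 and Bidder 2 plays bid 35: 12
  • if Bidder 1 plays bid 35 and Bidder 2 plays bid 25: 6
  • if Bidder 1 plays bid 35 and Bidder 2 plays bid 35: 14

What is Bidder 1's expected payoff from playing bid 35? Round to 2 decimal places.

10.80

E[bid 35] = 0.6·14 + 0.35·6 + 0.05·6 = 8.4 + 2.1 + 0.3 = 10.8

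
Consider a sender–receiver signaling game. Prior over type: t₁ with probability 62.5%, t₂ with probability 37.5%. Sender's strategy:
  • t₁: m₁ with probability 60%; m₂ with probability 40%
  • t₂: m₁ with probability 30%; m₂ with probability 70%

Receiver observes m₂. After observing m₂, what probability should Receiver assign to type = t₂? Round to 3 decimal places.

0.512

Apply Bayes' rule using the sender's strategy as the likelihood.
P(m₂) = 0.625·0.4 + 0.375·0.7 = 0.5125
P(t₂ | m₂) = (0.375·0.7) / 0.5125 = 0.2625 / 0.5125 = 0.512195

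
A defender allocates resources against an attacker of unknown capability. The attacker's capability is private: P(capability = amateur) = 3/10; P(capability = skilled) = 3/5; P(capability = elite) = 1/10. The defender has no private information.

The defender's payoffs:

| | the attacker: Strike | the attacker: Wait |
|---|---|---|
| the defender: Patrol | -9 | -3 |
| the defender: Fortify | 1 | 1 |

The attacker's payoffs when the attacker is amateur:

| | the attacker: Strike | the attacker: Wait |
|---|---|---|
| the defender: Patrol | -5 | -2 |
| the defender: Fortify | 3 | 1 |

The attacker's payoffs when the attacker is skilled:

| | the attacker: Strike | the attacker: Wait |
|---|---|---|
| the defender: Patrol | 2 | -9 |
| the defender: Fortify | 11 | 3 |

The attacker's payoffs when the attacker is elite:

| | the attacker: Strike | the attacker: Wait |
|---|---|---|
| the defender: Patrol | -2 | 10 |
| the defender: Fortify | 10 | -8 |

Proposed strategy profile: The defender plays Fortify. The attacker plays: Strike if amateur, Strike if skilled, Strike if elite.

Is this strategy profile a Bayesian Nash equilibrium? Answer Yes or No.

A profile is a BNE iff every type of every player is best-responding given beliefs about the other side.
The defender plays Fortify: E[Fortify] = 3/10·(1) + 3/5·(1) + 1/10·(1) = 1; E[Patrol] = -9. Best-responding. ✓
The attacker (capability amateur), facing Fortify: Strike gives 3, Wait gives 1. Proposed Strike is best. ✓
The attacker (capability skilled), facing Fortify: Strike gives 11, Wait gives 3. Proposed Strike is best. ✓
The attacker (capability elite), facing Fortify: Strike gives 10, Wait gives -8. Proposed Strike is best. ✓

Yes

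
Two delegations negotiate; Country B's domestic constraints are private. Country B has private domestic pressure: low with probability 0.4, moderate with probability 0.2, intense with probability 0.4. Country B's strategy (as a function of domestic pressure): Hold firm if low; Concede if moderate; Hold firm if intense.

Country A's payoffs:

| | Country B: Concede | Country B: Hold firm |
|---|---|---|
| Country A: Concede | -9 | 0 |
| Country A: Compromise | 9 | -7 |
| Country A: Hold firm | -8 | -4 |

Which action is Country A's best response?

Compute Country A's expected payoff for each action, taking the expectation over Country B's type.
E[Concede] = 0.4·(0) + 0.2·(-9) + 0.4·(0) = -1.8
E[Compromise] = 0.4·(-7) + 0.2·(9) + 0.4·(-7) = -3.8
E[Hold firm] = 0.4·(-4) + 0.2·(-8) + 0.4·(-4) = -4.8
Best response: Concede (-1.8 is the largest).

Concede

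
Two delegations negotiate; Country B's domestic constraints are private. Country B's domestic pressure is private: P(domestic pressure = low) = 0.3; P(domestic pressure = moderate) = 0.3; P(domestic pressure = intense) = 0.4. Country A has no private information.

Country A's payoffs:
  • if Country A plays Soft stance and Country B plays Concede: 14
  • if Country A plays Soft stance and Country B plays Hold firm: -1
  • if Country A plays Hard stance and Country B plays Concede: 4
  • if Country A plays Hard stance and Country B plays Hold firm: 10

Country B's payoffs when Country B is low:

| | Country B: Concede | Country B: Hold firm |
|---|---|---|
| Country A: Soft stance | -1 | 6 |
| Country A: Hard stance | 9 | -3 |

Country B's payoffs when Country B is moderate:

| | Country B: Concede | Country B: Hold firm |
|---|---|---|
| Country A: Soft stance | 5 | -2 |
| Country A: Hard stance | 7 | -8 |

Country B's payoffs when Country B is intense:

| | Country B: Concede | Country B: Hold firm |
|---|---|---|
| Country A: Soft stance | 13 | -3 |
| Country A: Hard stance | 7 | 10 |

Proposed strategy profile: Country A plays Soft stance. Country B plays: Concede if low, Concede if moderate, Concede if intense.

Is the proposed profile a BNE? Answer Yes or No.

Country A plays Soft stance: E[Soft stance] = 0.3·(14) + 0.3·(14) + 0.4·(14) = 14; E[Hard stance] = 4. Best-responding. ✓
Country B (domestic pressure low), facing Soft stance: Concede gives -1, Hold firm gives 6. Proposed Concede is not best — profitable deviation exists. ✗
Country B (domestic pressure moderate), facing Soft stance: Concede gives 5, Hold firm gives -2. Proposed Concede is best. ✓
Country B (domestic pressure intense), facing Soft stance: Concede gives 13, Hold firm gives -3. Proposed Concede is best. ✓

No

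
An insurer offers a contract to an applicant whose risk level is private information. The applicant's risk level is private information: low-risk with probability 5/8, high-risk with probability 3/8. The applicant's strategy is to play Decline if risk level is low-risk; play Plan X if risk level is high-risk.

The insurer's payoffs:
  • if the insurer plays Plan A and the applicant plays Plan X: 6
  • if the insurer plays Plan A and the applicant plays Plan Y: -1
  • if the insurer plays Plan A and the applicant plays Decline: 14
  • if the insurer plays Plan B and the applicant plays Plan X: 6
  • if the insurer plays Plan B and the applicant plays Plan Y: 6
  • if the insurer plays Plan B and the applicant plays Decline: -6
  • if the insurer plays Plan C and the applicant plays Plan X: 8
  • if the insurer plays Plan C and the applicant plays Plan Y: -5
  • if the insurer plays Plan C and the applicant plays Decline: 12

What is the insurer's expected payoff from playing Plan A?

11

E[Plan A] = 5/8·14 + 3/8·6 = 35/4 + 9/4 = 11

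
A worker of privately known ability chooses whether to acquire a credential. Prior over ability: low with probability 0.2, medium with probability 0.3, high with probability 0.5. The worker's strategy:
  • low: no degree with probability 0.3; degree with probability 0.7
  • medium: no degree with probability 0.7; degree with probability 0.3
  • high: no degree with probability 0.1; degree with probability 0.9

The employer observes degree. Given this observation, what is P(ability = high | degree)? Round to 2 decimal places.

Apply Bayes' rule using the sender's strategy as the likelihood.
P(degree) = 0.2·0.7 + 0.3·0.3 + 0.5·0.9 = 0.68
P(high | degree) = (0.5·0.9) / 0.68 = 0.45 / 0.68 = 0.661765

0.66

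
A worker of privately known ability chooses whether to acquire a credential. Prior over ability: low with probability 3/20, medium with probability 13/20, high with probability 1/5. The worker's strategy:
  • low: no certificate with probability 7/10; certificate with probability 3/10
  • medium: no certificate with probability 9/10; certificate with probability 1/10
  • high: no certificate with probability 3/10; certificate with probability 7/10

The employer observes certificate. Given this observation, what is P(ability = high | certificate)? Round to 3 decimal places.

0.560

P(certificate) = (3/20)·(3/10) + (13/20)·(1/10) + (1/5)·(7/10) = 1/4
P(high | certificate) = ((1/5)·(7/10)) / (1/4) = (7/50) / (1/4) = 14/25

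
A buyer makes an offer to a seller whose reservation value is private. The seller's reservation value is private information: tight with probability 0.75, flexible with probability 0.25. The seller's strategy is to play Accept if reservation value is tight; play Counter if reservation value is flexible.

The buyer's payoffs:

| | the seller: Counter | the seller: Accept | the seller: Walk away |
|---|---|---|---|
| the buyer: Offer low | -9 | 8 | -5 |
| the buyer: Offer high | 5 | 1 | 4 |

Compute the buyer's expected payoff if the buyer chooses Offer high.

Take the expectation over the seller's reservation value, weighting each type's action by its prior probability.
E[Offer high] = 0.75·1 + 0.25·5 = 0.75 + 1.25 = 2

2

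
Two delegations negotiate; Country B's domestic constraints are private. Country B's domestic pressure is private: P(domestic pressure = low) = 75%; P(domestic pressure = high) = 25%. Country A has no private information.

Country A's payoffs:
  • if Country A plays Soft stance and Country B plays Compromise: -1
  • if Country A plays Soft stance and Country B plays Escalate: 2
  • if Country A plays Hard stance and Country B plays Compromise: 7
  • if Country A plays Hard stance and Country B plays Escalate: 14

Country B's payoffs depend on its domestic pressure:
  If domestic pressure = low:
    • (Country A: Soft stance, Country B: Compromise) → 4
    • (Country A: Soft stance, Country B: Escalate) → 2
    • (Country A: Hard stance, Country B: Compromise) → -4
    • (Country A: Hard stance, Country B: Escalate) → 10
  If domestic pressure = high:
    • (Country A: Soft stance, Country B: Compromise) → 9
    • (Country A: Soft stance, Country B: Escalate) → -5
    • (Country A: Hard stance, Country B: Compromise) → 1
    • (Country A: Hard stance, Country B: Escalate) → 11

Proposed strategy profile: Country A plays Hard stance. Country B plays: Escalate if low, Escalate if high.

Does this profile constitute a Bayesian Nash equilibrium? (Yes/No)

A profile is a BNE iff every type of every player is best-responding given beliefs about the other side.
Country A plays Hard stance: E[Hard stance] = 0.75·(14) + 0.25·(14) = 14; E[Soft stance] = 2. Best-responding. ✓
Country B (domestic pressure low), facing Hard stance: Compromise gives -4, Escalate gives 10. Proposed Escalate is best. ✓
Country B (domestic pressure high), facing Hard stance: Compromise gives 1, Escalate gives 11. Proposed Escalate is best. ✓

Yes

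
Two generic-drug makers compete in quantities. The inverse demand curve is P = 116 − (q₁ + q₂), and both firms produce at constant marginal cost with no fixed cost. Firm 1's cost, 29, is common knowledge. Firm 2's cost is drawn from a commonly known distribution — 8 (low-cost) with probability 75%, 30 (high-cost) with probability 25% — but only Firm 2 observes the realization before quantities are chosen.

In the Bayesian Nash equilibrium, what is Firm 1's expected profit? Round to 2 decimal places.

Firm 2 with cost c maximizes (116 − (q₁+q₂) − c)·q₂, giving q₂(c) = (116 − c − q₁)/2.
E[c₂] = 0.75·8 + 0.25·30 = 13.5
Firm 1's FOC against E[q₂] yields q₁ = (116 − 2·29 + E[c₂])/3 = (116 − 58 + 13.5)/3 = 23.8333.
E[P] = 116 − (q₁ + E[q₂]) = 52.8333; Firm 1's expected profit = (E[P] − 29)·q₁ = (52.8333 − 29)·23.8333 = 568.028.

568.03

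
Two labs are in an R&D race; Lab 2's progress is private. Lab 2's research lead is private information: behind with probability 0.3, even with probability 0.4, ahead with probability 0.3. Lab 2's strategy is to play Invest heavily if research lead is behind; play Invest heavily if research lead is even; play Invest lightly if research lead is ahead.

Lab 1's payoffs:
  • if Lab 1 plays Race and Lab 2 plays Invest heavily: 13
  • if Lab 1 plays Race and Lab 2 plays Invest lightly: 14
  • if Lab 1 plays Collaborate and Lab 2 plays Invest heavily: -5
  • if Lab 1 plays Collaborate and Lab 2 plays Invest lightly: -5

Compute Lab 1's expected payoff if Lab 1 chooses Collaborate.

E[Collaborate] = 0.3·(-5) + 0.4·(-5) + 0.3·(-5) = (-1.5) + (-2) + (-1.5) = -5

-5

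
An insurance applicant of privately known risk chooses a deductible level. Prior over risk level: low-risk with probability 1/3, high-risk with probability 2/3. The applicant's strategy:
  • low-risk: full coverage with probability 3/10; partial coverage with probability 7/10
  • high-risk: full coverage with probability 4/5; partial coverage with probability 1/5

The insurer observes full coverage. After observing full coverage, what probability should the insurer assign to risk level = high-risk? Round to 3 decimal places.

Apply Bayes' rule using the sender's strategy as the likelihood.
P(full coverage) = (1/3)·(3/10) + (2/3)·(4/5) = 19/30
P(high-risk | full coverage) = ((2/3)·(4/5)) / (19/30) = (8/15) / (19/30) = 16/19

0.842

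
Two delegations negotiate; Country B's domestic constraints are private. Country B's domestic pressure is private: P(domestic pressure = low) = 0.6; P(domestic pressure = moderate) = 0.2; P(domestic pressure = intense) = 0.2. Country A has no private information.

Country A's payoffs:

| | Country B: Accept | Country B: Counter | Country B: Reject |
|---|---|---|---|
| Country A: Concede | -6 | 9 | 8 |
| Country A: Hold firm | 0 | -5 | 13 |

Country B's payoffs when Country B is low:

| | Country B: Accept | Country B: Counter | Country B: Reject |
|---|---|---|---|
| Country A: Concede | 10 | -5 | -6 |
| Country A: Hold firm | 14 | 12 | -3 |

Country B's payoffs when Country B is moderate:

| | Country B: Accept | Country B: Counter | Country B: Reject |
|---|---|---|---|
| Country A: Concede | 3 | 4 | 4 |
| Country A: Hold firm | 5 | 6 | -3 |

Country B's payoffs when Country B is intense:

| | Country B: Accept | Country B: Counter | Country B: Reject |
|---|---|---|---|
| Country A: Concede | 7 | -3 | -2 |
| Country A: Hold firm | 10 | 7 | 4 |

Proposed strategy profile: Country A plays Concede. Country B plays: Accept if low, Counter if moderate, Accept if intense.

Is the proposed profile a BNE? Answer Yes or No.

Country A plays Concede: E[Concede] = 0.6·(-6) + 0.2·(9) + 0.2·(-6) = -3; E[Hold firm] = -1. Not best-responding. ✗
Country B (domestic pressure low), facing Concede: Accept gives 10, Counter gives -5, Reject gives -6. Proposed Accept is best. ✓
Country B (domestic pressure moderate), facing Concede: Accept gives 3, Counter gives 4, Reject gives 4. Proposed Counter is best. ✓
Country B (domestic pressure intense), facing Concede: Accept gives 7, Counter gives -3, Reject gives -2. Proposed Accept is best. ✓

No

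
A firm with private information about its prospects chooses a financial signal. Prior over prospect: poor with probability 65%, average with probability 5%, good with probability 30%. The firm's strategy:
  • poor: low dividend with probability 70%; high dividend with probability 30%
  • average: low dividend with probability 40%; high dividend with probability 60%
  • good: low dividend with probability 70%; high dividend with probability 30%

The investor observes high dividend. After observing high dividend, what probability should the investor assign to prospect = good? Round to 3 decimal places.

P(high dividend) = 0.65·0.3 + 0.05·0.6 + 0.3·0.3 = 0.315
P(good | high dividend) = (0.3·0.3) / 0.315 = 0.09 / 0.315 = 0.285714

0.286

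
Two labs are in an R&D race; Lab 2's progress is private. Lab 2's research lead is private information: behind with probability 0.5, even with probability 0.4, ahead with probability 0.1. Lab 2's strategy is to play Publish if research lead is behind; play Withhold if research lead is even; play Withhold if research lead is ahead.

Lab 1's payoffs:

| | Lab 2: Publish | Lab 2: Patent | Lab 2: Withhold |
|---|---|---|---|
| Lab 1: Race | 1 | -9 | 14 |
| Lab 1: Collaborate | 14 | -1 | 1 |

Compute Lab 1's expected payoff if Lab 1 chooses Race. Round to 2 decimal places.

E[Race] = 0.5·1 + 0.4·14 + 0.1·14 = 0.5 + 5.6 + 1.4 = 7.5

7.50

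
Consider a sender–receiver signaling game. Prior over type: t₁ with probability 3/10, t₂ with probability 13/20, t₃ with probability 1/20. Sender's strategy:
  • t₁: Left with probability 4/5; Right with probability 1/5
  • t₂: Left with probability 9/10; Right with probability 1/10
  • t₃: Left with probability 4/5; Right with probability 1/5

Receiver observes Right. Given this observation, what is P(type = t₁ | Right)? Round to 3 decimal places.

0.444

Apply Bayes' rule using the sender's strategy as the likelihood.
P(Right) = (3/10)·(1/5) + (13/20)·(1/10) + (1/20)·(1/5) = 27/200
P(t₁ | Right) = ((3/10)·(1/5)) / (27/200) = (3/50) / (27/200) = 4/9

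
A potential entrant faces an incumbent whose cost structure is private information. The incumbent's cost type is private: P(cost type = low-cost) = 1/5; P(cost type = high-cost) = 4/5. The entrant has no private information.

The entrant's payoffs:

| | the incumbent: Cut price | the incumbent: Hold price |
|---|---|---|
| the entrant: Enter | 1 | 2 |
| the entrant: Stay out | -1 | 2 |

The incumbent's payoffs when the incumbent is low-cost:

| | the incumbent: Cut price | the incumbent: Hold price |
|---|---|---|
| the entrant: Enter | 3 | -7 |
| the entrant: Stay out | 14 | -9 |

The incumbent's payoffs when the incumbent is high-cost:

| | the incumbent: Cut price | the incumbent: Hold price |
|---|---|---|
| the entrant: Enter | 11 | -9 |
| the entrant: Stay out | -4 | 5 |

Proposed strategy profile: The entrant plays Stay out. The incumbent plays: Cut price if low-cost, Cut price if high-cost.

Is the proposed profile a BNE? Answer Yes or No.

No

A profile is a BNE iff every type of every player is best-responding given beliefs about the other side.
The entrant plays Stay out: E[Stay out] = 1/5·(-1) + 4/5·(-1) = -1; E[Enter] = 1. Not best-responding. ✗
The incumbent (cost type low-cost), facing Stay out: Cut price gives 14, Hold price gives -9. Proposed Cut price is best. ✓
The incumbent (cost type high-cost), facing Stay out: Cut price gives -4, Hold price gives 5. Proposed Cut price is not best — profitable deviation exists. ✗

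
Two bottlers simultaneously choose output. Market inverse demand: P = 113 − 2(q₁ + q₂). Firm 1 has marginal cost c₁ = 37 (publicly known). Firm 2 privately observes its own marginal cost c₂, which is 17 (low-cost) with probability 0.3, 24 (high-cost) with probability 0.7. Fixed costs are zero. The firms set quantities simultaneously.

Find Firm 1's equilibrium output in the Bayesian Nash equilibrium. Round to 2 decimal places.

Firm 2 with cost c maximizes (113 − 2(q₁+q₂) − c)·q₂, giving q₂(c) = (113 − c − 2q₁)/4.
E[c₂] = 0.3·17 + 0.7·24 = 21.9
Firm 1's FOC against E[q₂] yields q₁ = (113 − 2·37 + E[c₂])/6 = (113 − 74 + 21.9)/6 = 10.15.

10.15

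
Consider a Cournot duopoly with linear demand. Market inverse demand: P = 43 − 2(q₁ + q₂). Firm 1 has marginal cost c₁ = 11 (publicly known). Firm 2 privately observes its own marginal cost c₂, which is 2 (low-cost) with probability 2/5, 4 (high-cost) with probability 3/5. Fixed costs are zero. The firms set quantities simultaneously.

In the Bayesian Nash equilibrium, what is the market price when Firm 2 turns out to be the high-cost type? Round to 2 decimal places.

19.47

Type-c best response for Firm 2: q₂(c) = (43 − c)/4 − q₁/2.
Firm 1 maximizes expected profit; its first-order condition is 43 − 4q₁ − 2E[q₂] − 11 = 0.
Substituting E[q₂] and solving: E[c₂] = 3.2, so q₁ = (43 − 2·11 + 3.2)/6 = 4.03333.
q₂(high-cost) = 7.73333, so P = 43 − 2·(4.03333 + 7.73333) = 19.4667.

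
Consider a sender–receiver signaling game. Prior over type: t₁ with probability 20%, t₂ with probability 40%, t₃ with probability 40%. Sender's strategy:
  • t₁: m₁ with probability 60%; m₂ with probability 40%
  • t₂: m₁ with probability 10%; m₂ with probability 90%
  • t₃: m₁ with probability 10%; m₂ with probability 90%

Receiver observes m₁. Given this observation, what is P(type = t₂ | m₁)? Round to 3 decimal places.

0.200

Apply Bayes' rule using the sender's strategy as the likelihood.
P(m₁) = 0.2·0.6 + 0.4·0.1 + 0.4·0.1 = 0.2
P(t₂ | m₁) = (0.4·0.1) / 0.2 = 0.04 / 0.2 = 0.2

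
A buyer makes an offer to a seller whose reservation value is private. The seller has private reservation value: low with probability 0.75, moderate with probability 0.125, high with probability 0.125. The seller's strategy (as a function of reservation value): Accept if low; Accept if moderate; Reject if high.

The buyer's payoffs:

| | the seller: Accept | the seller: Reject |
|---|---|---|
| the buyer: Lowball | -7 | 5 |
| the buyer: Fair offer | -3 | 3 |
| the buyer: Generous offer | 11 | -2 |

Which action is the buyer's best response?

Generous offer

Compute the buyer's expected payoff for each action, taking the expectation over the seller's type.
E[Lowball] = 0.75·(-7) + 0.125·(-7) + 0.125·(5) = -5.5
E[Fair offer] = 0.75·(-3) + 0.125·(-3) + 0.125·(3) = -2.25
E[Generous offer] = 0.75·(11) + 0.125·(11) + 0.125·(-2) = 9.375
Best response: Generous offer (9.375 is the largest).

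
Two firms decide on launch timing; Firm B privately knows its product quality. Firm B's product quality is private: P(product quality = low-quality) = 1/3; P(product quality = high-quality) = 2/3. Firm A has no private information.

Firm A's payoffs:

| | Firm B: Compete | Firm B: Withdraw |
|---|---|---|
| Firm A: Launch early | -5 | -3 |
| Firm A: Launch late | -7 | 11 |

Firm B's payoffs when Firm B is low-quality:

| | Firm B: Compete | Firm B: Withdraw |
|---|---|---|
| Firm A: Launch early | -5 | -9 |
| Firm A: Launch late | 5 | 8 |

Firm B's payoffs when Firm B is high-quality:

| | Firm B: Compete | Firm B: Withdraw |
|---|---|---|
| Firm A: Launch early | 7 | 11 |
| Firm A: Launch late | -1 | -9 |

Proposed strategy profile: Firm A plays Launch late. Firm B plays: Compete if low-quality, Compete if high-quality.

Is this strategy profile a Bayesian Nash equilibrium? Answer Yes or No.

No

A profile is a BNE iff every type of every player is best-responding given beliefs about the other side.
Firm A plays Launch late: E[Launch late] = 1/3·(-7) + 2/3·(-7) = -7; E[Launch early] = -5. Not best-responding. ✗
Firm B (product quality low-quality), facing Launch late: Compete gives 5, Withdraw gives 8. Proposed Compete is not best — profitable deviation exists. ✗
Firm B (product quality high-quality), facing Launch late: Compete gives -1, Withdraw gives -9. Proposed Compete is best. ✓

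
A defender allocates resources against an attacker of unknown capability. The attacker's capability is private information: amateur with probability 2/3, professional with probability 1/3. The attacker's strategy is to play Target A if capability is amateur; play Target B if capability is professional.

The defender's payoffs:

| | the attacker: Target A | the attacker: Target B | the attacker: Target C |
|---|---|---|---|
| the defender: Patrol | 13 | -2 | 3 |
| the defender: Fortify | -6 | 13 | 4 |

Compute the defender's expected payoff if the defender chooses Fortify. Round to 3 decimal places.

0.333

Take the expectation over the attacker's capability, weighting each type's action by its prior probability.
E[Fortify] = 2/3·(-6) + 1/3·13 = (-4) + 13/3 = 1/3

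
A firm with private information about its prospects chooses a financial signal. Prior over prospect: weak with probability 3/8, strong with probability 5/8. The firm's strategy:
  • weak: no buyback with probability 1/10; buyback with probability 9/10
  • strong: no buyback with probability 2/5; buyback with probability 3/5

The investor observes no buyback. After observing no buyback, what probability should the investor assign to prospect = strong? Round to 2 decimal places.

0.87

P(no buyback) = (3/8)·(1/10) + (5/8)·(2/5) = 23/80
P(strong | no buyback) = ((5/8)·(2/5)) / (23/80) = (1/4) / (23/80) = 20/23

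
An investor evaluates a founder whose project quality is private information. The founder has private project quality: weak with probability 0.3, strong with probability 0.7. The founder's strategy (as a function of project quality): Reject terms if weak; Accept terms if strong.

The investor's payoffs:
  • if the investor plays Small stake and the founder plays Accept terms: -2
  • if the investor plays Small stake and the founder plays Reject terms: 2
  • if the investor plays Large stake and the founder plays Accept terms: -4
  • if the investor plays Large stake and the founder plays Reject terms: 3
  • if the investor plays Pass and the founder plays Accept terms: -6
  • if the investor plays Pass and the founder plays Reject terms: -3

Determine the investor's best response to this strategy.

E[Small stake] = 0.3·(2) + 0.7·(-2) = -0.8
E[Large stake] = 0.3·(3) + 0.7·(-4) = -1.9
E[Pass] = 0.3·(-3) + 0.7·(-6) = -5.1
Best response: Small stake (-0.8 is the largest).

Small stake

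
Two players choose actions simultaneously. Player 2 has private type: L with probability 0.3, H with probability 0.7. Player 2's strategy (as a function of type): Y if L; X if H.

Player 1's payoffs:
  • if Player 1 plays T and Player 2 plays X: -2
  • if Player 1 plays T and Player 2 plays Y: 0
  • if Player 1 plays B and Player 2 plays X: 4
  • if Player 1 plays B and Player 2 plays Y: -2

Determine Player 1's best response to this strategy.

Compute Player 1's expected payoff for each action, taking the expectation over Player 2's type.
E[T] = 0.3·(0) + 0.7·(-2) = -1.4
E[B] = 0.3·(-2) + 0.7·(4) = 2.2
Best response: B (2.2 is the largest).

B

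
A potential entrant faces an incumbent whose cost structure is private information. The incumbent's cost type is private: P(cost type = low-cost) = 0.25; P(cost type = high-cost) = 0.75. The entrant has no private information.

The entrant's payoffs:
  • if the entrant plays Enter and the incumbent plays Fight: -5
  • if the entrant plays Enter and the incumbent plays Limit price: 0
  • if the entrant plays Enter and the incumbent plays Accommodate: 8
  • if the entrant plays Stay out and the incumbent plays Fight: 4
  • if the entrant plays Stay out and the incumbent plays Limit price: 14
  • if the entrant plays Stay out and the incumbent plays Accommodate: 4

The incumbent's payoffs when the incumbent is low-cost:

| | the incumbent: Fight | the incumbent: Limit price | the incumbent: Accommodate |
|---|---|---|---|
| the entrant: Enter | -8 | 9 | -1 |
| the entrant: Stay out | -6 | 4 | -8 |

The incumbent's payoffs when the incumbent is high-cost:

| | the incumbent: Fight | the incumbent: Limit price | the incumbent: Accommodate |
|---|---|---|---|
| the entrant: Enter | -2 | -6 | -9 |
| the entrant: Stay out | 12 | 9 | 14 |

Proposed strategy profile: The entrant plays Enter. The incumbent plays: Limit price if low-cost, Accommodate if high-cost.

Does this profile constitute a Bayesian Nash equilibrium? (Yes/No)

No

The entrant plays Enter: E[Enter] = 0.25·(0) + 0.75·(8) = 6; E[Stay out] = 6.5. Not best-responding. ✗
The incumbent (cost type low-cost), facing Enter: Fight gives -8, Limit price gives 9, Accommodate gives -1. Proposed Limit price is best. ✓
The incumbent (cost type high-cost), facing Enter: Fight gives -2, Limit price gives -6, Accommodate gives -9. Proposed Accommodate is not best — profitable deviation exists. ✗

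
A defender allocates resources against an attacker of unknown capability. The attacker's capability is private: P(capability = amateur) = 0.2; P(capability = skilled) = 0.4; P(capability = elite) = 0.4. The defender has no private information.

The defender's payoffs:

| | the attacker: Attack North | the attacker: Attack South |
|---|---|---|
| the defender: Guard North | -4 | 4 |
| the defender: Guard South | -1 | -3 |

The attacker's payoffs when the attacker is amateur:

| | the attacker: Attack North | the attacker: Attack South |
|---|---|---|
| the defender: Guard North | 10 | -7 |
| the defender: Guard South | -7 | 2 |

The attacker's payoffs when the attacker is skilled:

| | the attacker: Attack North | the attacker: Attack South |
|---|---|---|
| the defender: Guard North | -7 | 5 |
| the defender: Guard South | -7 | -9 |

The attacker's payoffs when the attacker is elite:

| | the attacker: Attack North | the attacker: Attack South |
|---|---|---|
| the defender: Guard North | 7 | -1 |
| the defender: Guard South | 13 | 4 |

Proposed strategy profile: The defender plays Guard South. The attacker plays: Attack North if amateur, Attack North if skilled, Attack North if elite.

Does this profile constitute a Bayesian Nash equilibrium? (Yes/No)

No

The defender plays Guard South: E[Guard South] = 0.2·(-1) + 0.4·(-1) + 0.4·(-1) = -1; E[Guard North] = -4. Best-responding. ✓
The attacker (capability amateur), facing Guard South: Attack North gives -7, Attack South gives 2. Proposed Attack North is not best — profitable deviation exists. ✗
The attacker (capability skilled), facing Guard South: Attack North gives -7, Attack South gives -9. Proposed Attack North is best. ✓
The attacker (capability elite), facing Guard South: Attack North gives 13, Attack South gives 4. Proposed Attack North is best. ✓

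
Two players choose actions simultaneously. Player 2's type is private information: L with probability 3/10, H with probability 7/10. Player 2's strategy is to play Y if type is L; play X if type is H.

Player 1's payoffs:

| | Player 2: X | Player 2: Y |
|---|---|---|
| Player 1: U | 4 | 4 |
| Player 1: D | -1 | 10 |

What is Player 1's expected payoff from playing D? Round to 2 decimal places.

2.30

Take the expectation over Player 2's type, weighting each type's action by its prior probability.
E[D] = 3/10·10 + 7/10·(-1) = 3 + (-7/10) = 23/10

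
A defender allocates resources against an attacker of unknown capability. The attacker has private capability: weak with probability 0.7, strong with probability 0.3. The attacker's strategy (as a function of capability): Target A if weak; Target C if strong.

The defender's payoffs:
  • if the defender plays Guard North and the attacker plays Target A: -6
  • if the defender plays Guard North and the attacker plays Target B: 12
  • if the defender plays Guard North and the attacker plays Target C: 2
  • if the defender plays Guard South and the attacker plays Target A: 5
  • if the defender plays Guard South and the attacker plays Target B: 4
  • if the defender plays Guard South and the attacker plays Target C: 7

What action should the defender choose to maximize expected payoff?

Guard South

E[Guard North] = 0.7·(-6) + 0.3·(2) = -3.6
E[Guard South] = 0.7·(5) + 0.3·(7) = 5.6
Best response: Guard South (5.6 is the largest).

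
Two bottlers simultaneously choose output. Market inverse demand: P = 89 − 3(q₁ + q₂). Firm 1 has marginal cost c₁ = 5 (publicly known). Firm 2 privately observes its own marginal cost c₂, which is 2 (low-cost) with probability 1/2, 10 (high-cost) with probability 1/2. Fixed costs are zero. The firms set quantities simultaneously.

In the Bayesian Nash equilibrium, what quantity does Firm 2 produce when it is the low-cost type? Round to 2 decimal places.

9.78

Each type of Firm 2 best-responds to q₁; Firm 1 best-responds to the expected q₂ over Firm 2's types.
Firm 2 with cost c maximizes (89 − 3(q₁+q₂) − c)·q₂, giving q₂(c) = (89 − c − 3q₁)/6.
E[c₂] = 1/2·2 + 1/2·10 = 6
Firm 1's FOC against E[q₂] yields q₁ = (89 − 2·5 + E[c₂])/9 = (89 − 10 + 6)/9 = 9.44444.
q₂(low-cost) = (89 − 2 − 3·9.44444)/6 = 9.77778.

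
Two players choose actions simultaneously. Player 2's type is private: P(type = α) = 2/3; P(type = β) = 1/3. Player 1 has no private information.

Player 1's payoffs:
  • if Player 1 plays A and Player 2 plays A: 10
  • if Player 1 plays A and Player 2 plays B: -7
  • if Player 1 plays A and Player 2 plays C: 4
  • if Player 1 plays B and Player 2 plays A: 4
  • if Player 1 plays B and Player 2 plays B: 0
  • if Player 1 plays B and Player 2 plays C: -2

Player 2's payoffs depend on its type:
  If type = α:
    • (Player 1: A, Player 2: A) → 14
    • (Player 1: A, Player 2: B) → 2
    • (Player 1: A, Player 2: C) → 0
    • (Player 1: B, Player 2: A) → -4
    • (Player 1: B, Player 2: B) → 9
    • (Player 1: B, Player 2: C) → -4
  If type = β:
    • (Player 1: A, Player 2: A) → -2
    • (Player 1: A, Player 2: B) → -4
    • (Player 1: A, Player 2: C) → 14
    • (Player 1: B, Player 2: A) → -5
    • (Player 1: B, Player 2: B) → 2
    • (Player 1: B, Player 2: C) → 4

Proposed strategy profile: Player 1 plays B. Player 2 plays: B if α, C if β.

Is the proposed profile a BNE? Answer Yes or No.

Yes

Player 1 plays B: E[B] = 2/3·(0) + 1/3·(-2) = -2/3; E[A] = -10/3. Best-responding. ✓
Player 2 (type α), facing B: A gives -4, B gives 9, C gives -4. Proposed B is best. ✓
Player 2 (type β), facing B: A gives -5, B gives 2, C gives 4. Proposed C is best. ✓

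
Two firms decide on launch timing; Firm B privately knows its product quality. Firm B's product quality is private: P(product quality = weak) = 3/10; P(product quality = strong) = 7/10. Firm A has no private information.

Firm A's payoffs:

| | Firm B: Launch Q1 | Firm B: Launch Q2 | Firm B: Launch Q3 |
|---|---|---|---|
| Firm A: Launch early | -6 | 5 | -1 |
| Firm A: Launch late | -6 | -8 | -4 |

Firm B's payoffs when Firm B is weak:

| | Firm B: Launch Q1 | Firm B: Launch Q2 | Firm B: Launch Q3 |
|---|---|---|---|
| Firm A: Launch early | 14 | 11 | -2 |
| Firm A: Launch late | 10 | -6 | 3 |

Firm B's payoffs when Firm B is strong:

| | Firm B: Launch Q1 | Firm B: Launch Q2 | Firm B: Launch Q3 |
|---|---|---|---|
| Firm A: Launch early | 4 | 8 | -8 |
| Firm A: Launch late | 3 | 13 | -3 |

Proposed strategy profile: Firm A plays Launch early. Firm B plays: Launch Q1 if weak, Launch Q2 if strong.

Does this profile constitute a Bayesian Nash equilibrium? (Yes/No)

Firm A plays Launch early: E[Launch early] = 3/10·(-6) + 7/10·(5) = 17/10; E[Launch late] = -37/5. Best-responding. ✓
Firm B (product quality weak), facing Launch early: Launch Q1 gives 14, Launch Q2 gives 11, Launch Q3 gives -2. Proposed Launch Q1 is best. ✓
Firm B (product quality strong), facing Launch early: Launch Q1 gives 4, Launch Q2 gives 8, Launch Q3 gives -8. Proposed Launch Q2 is best. ✓

Yes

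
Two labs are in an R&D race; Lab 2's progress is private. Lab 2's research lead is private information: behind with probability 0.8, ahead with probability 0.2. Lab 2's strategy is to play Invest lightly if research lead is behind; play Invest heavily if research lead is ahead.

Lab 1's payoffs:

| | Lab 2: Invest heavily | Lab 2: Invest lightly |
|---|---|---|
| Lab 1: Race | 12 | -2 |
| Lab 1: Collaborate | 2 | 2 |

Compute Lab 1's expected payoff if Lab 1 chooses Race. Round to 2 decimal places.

0.80

E[Race] = 0.8·(-2) + 0.2·12 = (-1.6) + 2.4 = 0.8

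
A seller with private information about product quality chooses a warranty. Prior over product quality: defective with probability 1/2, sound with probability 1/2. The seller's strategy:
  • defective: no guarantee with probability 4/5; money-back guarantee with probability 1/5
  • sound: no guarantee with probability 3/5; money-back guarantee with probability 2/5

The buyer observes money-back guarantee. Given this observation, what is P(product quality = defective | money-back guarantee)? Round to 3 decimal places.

P(money-back guarantee) = (1/2)·(1/5) + (1/2)·(2/5) = 3/10
P(defective | money-back guarantee) = ((1/2)·(1/5)) / (3/10) = (1/10) / (3/10) = 1/3

0.333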